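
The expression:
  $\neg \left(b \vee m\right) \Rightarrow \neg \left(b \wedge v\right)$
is always true.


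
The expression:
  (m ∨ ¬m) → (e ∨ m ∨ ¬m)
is always true.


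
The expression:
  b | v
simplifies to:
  b | v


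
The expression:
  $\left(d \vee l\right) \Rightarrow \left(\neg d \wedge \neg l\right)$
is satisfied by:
  {d: False, l: False}


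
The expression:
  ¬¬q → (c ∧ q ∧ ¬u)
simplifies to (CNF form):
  (c ∨ ¬q) ∧ (¬q ∨ ¬u)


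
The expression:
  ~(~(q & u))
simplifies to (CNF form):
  q & u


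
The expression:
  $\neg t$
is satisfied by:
  {t: False}


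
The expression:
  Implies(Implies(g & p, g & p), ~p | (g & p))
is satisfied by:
  {g: True, p: False}
  {p: False, g: False}
  {p: True, g: True}


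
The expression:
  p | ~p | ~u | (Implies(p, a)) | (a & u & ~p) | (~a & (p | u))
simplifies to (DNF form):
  True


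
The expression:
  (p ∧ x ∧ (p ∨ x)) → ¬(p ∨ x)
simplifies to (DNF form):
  ¬p ∨ ¬x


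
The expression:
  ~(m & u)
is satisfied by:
  {u: False, m: False}
  {m: True, u: False}
  {u: True, m: False}


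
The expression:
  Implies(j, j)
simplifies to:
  True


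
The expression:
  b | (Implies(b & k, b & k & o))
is always true.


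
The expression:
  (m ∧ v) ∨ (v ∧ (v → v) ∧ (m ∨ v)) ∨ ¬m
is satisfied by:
  {v: True, m: False}
  {m: False, v: False}
  {m: True, v: True}


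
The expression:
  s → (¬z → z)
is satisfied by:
  {z: True, s: False}
  {s: False, z: False}
  {s: True, z: True}


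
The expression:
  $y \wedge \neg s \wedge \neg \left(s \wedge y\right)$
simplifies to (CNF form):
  $y \wedge \neg s$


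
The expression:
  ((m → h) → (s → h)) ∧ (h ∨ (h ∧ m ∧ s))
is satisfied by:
  {h: True}


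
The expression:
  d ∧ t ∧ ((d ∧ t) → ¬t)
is never true.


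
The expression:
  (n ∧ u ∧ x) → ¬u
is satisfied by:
  {x: False, u: False, n: False}
  {n: True, x: False, u: False}
  {u: True, x: False, n: False}
  {n: True, u: True, x: False}
  {x: True, n: False, u: False}
  {n: True, x: True, u: False}
  {u: True, x: True, n: False}


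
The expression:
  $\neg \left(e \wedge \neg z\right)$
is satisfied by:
  {z: True, e: False}
  {e: False, z: False}
  {e: True, z: True}


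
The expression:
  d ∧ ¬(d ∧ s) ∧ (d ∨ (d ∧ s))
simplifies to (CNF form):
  d ∧ ¬s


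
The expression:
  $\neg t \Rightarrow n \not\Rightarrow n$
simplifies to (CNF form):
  $t$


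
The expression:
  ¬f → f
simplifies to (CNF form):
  f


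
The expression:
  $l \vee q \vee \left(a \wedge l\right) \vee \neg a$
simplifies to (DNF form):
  $l \vee q \vee \neg a$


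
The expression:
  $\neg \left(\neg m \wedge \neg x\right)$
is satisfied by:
  {x: True, m: True}
  {x: True, m: False}
  {m: True, x: False}


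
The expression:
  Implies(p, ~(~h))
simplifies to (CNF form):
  h | ~p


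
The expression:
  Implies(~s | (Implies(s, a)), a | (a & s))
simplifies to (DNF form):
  a | s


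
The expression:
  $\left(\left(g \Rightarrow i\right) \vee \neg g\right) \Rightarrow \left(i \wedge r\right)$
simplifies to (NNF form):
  $\left(g \wedge \neg i\right) \vee \left(i \wedge r\right)$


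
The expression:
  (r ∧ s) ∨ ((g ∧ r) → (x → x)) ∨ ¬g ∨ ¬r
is always true.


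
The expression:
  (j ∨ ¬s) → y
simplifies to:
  y ∨ (s ∧ ¬j)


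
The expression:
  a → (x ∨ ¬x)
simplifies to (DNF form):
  True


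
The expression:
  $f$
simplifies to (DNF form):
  $f$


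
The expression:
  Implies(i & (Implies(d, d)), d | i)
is always true.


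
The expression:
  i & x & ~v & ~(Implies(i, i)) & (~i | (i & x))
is never true.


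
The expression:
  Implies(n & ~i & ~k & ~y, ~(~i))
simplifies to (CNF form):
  i | k | y | ~n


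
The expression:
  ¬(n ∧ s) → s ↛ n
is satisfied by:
  {s: True}


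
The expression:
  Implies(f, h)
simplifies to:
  h | ~f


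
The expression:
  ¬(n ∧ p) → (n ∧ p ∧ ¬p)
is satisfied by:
  {p: True, n: True}


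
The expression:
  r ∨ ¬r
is always true.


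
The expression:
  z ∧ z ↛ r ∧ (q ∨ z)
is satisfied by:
  {z: True, r: False}


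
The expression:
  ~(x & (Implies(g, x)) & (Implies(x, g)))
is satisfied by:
  {g: False, x: False}
  {x: True, g: False}
  {g: True, x: False}


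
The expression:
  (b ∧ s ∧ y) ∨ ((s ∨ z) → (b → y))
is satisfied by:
  {y: True, s: False, z: False, b: False}
  {y: True, z: True, s: False, b: False}
  {y: True, s: True, z: False, b: False}
  {y: True, z: True, s: True, b: False}
  {y: False, s: False, z: False, b: False}
  {z: True, y: False, s: False, b: False}
  {s: True, y: False, z: False, b: False}
  {z: True, s: True, y: False, b: False}
  {b: True, y: True, s: False, z: False}
  {b: True, z: True, y: True, s: False}
  {b: True, y: True, s: True, z: False}
  {b: True, z: True, y: True, s: True}
  {b: True, y: False, s: False, z: False}


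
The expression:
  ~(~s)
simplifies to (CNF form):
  s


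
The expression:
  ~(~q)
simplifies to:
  q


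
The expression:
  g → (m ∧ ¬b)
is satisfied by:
  {m: True, b: False, g: False}
  {b: False, g: False, m: False}
  {m: True, b: True, g: False}
  {b: True, m: False, g: False}
  {g: True, m: True, b: False}


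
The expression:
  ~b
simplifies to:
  ~b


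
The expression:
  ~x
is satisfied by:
  {x: False}


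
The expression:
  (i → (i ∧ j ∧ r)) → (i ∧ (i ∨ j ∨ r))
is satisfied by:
  {i: True}


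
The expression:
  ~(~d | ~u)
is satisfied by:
  {u: True, d: True}


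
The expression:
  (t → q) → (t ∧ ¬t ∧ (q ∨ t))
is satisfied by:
  {t: True, q: False}


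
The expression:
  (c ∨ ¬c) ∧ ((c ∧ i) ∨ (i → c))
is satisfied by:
  {c: True, i: False}
  {i: False, c: False}
  {i: True, c: True}


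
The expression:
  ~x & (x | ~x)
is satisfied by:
  {x: False}


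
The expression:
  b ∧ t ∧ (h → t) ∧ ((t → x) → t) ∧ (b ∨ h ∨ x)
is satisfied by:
  {t: True, b: True}


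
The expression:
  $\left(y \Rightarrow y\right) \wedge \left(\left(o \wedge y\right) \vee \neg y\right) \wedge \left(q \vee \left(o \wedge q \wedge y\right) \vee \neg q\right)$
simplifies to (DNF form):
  $o \vee \neg y$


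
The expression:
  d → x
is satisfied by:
  {x: True, d: False}
  {d: False, x: False}
  {d: True, x: True}


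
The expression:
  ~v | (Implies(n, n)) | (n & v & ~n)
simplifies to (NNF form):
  True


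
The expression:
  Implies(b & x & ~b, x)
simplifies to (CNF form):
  True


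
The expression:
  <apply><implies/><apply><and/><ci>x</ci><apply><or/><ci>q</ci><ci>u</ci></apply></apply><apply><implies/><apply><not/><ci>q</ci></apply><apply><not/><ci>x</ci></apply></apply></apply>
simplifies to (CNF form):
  <apply><or/><ci>q</ci><apply><not/><ci>u</ci></apply><apply><not/><ci>x</ci></apply></apply>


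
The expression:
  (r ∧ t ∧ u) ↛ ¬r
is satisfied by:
  {t: True, u: True, r: True}


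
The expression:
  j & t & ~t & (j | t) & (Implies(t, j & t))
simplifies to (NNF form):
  False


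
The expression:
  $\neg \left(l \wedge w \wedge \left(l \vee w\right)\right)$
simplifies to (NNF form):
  $\neg l \vee \neg w$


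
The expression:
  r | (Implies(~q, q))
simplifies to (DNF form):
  q | r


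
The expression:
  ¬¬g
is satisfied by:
  {g: True}


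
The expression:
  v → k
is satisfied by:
  {k: True, v: False}
  {v: False, k: False}
  {v: True, k: True}


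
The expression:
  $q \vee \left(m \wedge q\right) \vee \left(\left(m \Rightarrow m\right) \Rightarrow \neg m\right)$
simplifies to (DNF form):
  $q \vee \neg m$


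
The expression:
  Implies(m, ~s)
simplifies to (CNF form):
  ~m | ~s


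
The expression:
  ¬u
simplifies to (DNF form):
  ¬u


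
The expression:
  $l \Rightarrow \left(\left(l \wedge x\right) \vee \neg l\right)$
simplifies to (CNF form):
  $x \vee \neg l$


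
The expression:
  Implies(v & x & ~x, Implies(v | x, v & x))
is always true.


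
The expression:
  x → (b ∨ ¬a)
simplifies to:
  b ∨ ¬a ∨ ¬x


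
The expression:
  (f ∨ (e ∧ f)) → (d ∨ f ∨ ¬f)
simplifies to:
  True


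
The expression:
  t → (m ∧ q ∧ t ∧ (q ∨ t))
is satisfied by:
  {q: True, m: True, t: False}
  {q: True, m: False, t: False}
  {m: True, q: False, t: False}
  {q: False, m: False, t: False}
  {q: True, t: True, m: True}


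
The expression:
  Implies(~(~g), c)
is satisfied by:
  {c: True, g: False}
  {g: False, c: False}
  {g: True, c: True}


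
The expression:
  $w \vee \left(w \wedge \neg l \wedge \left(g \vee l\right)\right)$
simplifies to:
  $w$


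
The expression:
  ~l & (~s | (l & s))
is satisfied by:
  {l: False, s: False}


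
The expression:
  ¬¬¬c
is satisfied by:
  {c: False}


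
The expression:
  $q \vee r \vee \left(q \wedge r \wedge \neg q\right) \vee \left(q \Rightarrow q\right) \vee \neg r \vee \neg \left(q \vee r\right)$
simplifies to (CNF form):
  $\text{True}$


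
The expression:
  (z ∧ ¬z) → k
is always true.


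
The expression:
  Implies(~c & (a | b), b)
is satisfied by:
  {b: True, c: True, a: False}
  {b: True, c: False, a: False}
  {c: True, b: False, a: False}
  {b: False, c: False, a: False}
  {b: True, a: True, c: True}
  {b: True, a: True, c: False}
  {a: True, c: True, b: False}


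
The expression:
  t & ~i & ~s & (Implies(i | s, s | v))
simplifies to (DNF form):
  t & ~i & ~s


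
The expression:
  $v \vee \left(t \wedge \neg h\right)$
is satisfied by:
  {v: True, t: True, h: False}
  {v: True, t: False, h: False}
  {v: True, h: True, t: True}
  {v: True, h: True, t: False}
  {t: True, h: False, v: False}


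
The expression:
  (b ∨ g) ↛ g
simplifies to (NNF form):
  b ∧ ¬g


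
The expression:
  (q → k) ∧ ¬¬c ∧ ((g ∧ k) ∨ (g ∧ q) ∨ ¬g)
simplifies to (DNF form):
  (c ∧ k) ∨ (c ∧ k ∧ ¬g) ∨ (c ∧ k ∧ ¬q) ∨ (c ∧ ¬g ∧ ¬q)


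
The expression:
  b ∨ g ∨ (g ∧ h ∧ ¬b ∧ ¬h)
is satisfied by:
  {b: True, g: True}
  {b: True, g: False}
  {g: True, b: False}


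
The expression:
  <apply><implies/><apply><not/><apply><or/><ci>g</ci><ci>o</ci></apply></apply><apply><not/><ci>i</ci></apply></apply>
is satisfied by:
  {o: True, g: True, i: False}
  {o: True, g: False, i: False}
  {g: True, o: False, i: False}
  {o: False, g: False, i: False}
  {i: True, o: True, g: True}
  {i: True, o: True, g: False}
  {i: True, g: True, o: False}


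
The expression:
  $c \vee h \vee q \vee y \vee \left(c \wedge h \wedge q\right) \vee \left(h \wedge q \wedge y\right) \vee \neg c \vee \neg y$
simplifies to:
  $\text{True}$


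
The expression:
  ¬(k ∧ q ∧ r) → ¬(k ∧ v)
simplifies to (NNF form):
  (q ∧ r) ∨ ¬k ∨ ¬v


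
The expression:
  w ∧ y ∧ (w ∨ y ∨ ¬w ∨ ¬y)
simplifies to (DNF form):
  w ∧ y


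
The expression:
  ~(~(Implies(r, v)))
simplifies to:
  v | ~r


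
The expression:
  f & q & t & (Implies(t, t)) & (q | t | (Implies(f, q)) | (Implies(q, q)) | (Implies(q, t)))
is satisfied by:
  {t: True, f: True, q: True}


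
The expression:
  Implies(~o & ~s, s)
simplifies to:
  o | s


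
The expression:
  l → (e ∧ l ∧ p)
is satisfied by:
  {p: True, e: True, l: False}
  {p: True, e: False, l: False}
  {e: True, p: False, l: False}
  {p: False, e: False, l: False}
  {p: True, l: True, e: True}


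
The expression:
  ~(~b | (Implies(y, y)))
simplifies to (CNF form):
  False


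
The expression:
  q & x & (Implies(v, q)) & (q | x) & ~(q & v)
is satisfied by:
  {x: True, q: True, v: False}


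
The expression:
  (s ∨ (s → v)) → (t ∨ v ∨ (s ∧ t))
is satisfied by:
  {t: True, v: True}
  {t: True, v: False}
  {v: True, t: False}


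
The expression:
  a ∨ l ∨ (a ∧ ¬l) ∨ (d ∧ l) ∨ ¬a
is always true.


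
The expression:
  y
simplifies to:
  y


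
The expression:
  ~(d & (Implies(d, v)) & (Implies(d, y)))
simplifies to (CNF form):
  ~d | ~v | ~y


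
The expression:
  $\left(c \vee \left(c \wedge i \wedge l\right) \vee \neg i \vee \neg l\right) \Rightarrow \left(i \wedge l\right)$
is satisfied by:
  {i: True, l: True}


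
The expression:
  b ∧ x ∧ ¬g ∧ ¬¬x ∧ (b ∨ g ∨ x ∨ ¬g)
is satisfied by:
  {b: True, x: True, g: False}


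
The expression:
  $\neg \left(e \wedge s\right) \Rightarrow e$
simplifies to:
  $e$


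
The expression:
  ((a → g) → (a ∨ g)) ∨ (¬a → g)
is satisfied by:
  {a: True, g: True}
  {a: True, g: False}
  {g: True, a: False}


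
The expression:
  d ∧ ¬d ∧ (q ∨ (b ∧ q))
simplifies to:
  False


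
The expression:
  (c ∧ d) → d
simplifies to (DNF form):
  True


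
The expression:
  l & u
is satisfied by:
  {u: True, l: True}


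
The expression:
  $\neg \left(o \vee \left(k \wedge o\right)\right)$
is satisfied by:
  {o: False}


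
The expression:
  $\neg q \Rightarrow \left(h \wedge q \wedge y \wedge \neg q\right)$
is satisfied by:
  {q: True}


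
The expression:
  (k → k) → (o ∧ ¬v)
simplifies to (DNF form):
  o ∧ ¬v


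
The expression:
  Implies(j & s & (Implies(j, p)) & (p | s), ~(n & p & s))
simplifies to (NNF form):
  ~j | ~n | ~p | ~s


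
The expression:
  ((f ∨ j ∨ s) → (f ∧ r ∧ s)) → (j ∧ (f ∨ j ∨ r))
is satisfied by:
  {j: True, s: True, f: False, r: False}
  {j: True, r: True, s: True, f: False}
  {j: True, s: True, f: True, r: False}
  {j: True, r: True, s: True, f: True}
  {j: True, f: False, s: False, r: False}
  {j: True, r: True, f: False, s: False}
  {j: True, f: True, s: False, r: False}
  {j: True, r: True, f: True, s: False}
  {s: True, r: False, f: False, j: False}
  {r: True, s: True, f: False, j: False}
  {s: True, f: True, r: False, j: False}
  {f: True, r: False, s: False, j: False}
  {r: True, f: True, s: False, j: False}


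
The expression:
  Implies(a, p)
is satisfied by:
  {p: True, a: False}
  {a: False, p: False}
  {a: True, p: True}


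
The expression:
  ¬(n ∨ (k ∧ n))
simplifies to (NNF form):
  ¬n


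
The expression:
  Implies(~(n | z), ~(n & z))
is always true.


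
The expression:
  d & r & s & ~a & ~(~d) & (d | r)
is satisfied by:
  {r: True, s: True, d: True, a: False}


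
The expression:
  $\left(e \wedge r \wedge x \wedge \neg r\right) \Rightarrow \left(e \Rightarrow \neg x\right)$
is always true.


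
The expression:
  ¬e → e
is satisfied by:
  {e: True}


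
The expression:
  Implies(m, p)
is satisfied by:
  {p: True, m: False}
  {m: False, p: False}
  {m: True, p: True}


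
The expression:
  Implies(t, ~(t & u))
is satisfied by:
  {u: False, t: False}
  {t: True, u: False}
  {u: True, t: False}


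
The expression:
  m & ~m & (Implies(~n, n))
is never true.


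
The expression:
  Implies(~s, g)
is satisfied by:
  {g: True, s: True}
  {g: True, s: False}
  {s: True, g: False}


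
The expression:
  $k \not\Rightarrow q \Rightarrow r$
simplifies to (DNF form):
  $q \vee r \vee \neg k$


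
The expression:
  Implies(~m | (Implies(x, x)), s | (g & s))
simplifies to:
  s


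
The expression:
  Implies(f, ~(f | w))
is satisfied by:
  {f: False}


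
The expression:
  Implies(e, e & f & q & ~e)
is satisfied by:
  {e: False}


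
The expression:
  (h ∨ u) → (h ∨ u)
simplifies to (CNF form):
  True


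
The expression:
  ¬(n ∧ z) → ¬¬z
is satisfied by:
  {z: True}


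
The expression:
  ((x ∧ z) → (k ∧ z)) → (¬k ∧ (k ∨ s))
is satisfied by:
  {z: True, s: True, x: True, k: False}
  {z: True, s: True, x: False, k: False}
  {s: True, x: True, k: False, z: False}
  {s: True, x: False, k: False, z: False}
  {z: True, x: True, k: False, s: False}


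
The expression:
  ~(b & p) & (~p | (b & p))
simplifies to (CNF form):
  ~p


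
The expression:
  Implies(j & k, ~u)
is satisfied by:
  {u: False, k: False, j: False}
  {j: True, u: False, k: False}
  {k: True, u: False, j: False}
  {j: True, k: True, u: False}
  {u: True, j: False, k: False}
  {j: True, u: True, k: False}
  {k: True, u: True, j: False}


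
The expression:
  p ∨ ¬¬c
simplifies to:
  c ∨ p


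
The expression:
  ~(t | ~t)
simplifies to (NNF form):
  False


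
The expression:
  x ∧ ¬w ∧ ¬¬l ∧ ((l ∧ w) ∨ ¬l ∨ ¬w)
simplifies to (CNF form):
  l ∧ x ∧ ¬w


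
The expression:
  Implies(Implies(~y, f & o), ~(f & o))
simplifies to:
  ~f | ~o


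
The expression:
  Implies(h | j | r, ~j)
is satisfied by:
  {j: False}


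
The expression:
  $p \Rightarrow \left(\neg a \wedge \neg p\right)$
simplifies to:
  $\neg p$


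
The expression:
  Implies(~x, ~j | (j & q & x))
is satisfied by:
  {x: True, j: False}
  {j: False, x: False}
  {j: True, x: True}


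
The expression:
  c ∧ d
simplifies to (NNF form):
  c ∧ d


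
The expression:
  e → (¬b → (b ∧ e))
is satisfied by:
  {b: True, e: False}
  {e: False, b: False}
  {e: True, b: True}


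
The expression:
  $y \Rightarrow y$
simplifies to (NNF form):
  $\text{True}$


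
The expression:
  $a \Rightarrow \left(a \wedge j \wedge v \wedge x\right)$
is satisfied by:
  {x: True, j: True, v: True, a: False}
  {x: True, j: True, v: False, a: False}
  {x: True, v: True, j: False, a: False}
  {x: True, v: False, j: False, a: False}
  {j: True, v: True, x: False, a: False}
  {j: True, x: False, v: False, a: False}
  {j: False, v: True, x: False, a: False}
  {j: False, x: False, v: False, a: False}
  {x: True, a: True, j: True, v: True}


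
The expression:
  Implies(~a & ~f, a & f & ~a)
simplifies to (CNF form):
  a | f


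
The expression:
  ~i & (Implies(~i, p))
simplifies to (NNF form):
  p & ~i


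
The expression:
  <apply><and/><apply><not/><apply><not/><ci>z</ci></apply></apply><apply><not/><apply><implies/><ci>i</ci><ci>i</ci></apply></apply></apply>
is never true.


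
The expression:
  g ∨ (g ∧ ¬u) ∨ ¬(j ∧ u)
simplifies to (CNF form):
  g ∨ ¬j ∨ ¬u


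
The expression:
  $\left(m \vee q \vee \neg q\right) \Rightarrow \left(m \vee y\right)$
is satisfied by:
  {y: True, m: True}
  {y: True, m: False}
  {m: True, y: False}


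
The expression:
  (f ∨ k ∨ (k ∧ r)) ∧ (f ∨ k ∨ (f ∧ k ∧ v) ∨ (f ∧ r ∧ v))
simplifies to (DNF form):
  f ∨ k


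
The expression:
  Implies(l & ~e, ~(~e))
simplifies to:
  e | ~l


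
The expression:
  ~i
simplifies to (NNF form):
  ~i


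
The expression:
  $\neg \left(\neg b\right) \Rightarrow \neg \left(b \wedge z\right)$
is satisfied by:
  {z: False, b: False}
  {b: True, z: False}
  {z: True, b: False}


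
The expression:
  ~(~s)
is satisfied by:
  {s: True}


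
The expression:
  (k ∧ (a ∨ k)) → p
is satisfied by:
  {p: True, k: False}
  {k: False, p: False}
  {k: True, p: True}


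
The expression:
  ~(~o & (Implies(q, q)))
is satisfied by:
  {o: True}


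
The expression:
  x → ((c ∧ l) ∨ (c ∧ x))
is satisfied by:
  {c: True, x: False}
  {x: False, c: False}
  {x: True, c: True}


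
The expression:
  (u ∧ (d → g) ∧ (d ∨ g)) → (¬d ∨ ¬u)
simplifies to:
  ¬d ∨ ¬g ∨ ¬u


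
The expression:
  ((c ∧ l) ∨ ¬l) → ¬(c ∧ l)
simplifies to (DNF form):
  ¬c ∨ ¬l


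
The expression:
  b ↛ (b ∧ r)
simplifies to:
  b ∧ ¬r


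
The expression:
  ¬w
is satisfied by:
  {w: False}


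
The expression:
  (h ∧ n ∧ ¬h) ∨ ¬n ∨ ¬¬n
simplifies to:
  True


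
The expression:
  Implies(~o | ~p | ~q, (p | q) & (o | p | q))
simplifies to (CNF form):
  p | q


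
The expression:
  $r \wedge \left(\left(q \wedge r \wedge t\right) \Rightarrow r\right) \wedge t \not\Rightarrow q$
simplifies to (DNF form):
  $r \wedge t \wedge \neg q$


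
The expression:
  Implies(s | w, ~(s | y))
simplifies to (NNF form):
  ~s & (~w | ~y)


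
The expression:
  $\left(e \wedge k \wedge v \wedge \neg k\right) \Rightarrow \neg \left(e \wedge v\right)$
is always true.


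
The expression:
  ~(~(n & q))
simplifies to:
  n & q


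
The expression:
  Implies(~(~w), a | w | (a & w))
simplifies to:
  True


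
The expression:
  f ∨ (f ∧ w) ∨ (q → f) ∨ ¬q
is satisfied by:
  {f: True, q: False}
  {q: False, f: False}
  {q: True, f: True}


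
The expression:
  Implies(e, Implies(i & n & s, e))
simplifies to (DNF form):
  True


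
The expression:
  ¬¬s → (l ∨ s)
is always true.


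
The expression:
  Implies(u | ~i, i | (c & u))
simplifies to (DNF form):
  i | (c & u)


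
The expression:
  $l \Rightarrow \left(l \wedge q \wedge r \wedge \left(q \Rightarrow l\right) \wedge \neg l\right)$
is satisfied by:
  {l: False}


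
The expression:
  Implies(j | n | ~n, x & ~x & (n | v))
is never true.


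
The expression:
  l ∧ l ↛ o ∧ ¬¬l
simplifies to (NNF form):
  l ∧ ¬o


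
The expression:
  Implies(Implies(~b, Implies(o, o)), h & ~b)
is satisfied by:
  {h: True, b: False}


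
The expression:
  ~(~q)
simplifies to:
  q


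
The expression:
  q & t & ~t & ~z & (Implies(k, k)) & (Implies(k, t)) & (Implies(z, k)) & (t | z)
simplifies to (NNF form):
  False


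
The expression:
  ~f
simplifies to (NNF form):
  ~f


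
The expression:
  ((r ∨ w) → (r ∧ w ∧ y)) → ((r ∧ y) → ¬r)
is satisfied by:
  {w: False, y: False, r: False}
  {r: True, w: False, y: False}
  {y: True, w: False, r: False}
  {r: True, y: True, w: False}
  {w: True, r: False, y: False}
  {r: True, w: True, y: False}
  {y: True, w: True, r: False}


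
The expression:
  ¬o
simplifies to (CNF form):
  ¬o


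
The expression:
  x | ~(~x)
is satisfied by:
  {x: True}


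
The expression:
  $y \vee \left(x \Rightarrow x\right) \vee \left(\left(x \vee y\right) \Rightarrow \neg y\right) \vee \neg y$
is always true.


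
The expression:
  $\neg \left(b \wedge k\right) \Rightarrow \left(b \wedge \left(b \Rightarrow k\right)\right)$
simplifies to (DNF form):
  $b \wedge k$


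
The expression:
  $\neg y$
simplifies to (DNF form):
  $\neg y$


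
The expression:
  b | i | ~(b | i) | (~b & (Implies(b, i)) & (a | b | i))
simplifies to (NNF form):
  True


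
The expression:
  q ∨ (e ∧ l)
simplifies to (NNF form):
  q ∨ (e ∧ l)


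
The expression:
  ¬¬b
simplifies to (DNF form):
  b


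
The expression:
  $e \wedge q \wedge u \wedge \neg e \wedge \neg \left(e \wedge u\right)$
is never true.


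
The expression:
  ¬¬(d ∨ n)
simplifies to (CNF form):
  d ∨ n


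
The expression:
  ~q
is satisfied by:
  {q: False}


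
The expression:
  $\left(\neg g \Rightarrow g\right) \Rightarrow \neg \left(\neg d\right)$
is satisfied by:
  {d: True, g: False}
  {g: False, d: False}
  {g: True, d: True}


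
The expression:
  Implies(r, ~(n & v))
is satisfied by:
  {v: False, n: False, r: False}
  {r: True, v: False, n: False}
  {n: True, v: False, r: False}
  {r: True, n: True, v: False}
  {v: True, r: False, n: False}
  {r: True, v: True, n: False}
  {n: True, v: True, r: False}


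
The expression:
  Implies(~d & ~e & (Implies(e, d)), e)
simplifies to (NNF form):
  d | e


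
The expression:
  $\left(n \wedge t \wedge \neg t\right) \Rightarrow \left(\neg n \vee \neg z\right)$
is always true.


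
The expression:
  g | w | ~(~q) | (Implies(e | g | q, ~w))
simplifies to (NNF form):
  True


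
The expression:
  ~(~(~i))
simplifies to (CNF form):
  ~i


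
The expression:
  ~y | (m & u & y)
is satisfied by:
  {m: True, u: True, y: False}
  {m: True, u: False, y: False}
  {u: True, m: False, y: False}
  {m: False, u: False, y: False}
  {y: True, m: True, u: True}


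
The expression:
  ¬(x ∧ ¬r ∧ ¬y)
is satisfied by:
  {r: True, y: True, x: False}
  {r: True, x: False, y: False}
  {y: True, x: False, r: False}
  {y: False, x: False, r: False}
  {r: True, y: True, x: True}
  {r: True, x: True, y: False}
  {y: True, x: True, r: False}


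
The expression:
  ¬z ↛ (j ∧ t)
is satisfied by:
  {t: False, z: False, j: False}
  {j: True, t: False, z: False}
  {t: True, j: False, z: False}


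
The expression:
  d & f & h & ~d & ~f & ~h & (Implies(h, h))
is never true.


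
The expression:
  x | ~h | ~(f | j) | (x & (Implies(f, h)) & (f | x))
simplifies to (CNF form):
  (x | ~f | ~h) & (x | ~h | ~j)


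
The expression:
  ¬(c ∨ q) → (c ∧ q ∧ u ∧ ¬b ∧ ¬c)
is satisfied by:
  {q: True, c: True}
  {q: True, c: False}
  {c: True, q: False}


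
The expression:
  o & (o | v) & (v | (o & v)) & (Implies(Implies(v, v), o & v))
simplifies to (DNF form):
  o & v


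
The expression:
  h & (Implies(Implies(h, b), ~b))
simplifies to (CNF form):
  h & ~b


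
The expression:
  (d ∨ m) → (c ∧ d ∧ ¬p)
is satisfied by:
  {c: True, p: False, m: False, d: False}
  {c: False, p: False, m: False, d: False}
  {c: True, p: True, m: False, d: False}
  {p: True, c: False, m: False, d: False}
  {d: True, c: True, p: False, m: False}
  {d: True, c: True, m: True, p: False}


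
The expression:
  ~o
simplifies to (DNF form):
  ~o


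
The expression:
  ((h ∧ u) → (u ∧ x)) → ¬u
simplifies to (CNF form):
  (h ∨ ¬u) ∧ (¬u ∨ ¬x)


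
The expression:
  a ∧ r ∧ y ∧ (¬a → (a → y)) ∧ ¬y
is never true.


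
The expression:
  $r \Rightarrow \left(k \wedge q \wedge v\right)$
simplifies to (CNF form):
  $\left(k \vee \neg r\right) \wedge \left(q \vee \neg r\right) \wedge \left(v \vee \neg r\right)$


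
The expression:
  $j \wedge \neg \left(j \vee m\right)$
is never true.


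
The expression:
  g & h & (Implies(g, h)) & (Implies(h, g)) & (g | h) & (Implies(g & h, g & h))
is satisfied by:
  {h: True, g: True}


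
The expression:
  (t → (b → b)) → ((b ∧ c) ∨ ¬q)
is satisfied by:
  {b: True, c: True, q: False}
  {b: True, c: False, q: False}
  {c: True, b: False, q: False}
  {b: False, c: False, q: False}
  {b: True, q: True, c: True}


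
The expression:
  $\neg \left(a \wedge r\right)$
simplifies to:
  $\neg a \vee \neg r$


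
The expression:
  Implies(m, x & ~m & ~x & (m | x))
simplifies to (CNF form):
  ~m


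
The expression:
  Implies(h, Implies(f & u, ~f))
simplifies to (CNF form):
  ~f | ~h | ~u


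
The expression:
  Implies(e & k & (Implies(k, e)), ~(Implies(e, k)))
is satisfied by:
  {k: False, e: False}
  {e: True, k: False}
  {k: True, e: False}


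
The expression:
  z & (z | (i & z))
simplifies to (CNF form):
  z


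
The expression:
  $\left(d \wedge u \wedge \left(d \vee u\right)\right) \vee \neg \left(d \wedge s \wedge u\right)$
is always true.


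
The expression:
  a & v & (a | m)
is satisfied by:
  {a: True, v: True}


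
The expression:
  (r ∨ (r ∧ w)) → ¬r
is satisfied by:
  {r: False}


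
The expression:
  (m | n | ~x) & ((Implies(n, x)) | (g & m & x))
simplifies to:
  (n & x) | (m & ~n) | (~n & ~x)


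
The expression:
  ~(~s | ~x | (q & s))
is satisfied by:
  {s: True, x: True, q: False}


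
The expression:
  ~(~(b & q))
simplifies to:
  b & q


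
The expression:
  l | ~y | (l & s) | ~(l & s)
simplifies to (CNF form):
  True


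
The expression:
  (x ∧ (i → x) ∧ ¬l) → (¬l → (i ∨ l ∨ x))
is always true.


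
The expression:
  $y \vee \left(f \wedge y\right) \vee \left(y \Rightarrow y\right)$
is always true.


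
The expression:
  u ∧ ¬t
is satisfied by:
  {u: True, t: False}


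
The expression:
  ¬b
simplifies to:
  ¬b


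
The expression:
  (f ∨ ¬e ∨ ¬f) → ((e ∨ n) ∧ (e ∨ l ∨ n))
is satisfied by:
  {n: True, e: True}
  {n: True, e: False}
  {e: True, n: False}


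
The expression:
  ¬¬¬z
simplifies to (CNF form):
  ¬z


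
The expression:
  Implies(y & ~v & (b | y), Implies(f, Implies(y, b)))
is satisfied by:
  {b: True, v: True, y: False, f: False}
  {b: True, v: False, y: False, f: False}
  {v: True, b: False, y: False, f: False}
  {b: False, v: False, y: False, f: False}
  {f: True, b: True, v: True, y: False}
  {f: True, b: True, v: False, y: False}
  {f: True, v: True, b: False, y: False}
  {f: True, v: False, b: False, y: False}
  {b: True, y: True, v: True, f: False}
  {b: True, y: True, v: False, f: False}
  {y: True, v: True, b: False, f: False}
  {y: True, b: False, v: False, f: False}
  {f: True, y: True, b: True, v: True}
  {f: True, y: True, b: True, v: False}
  {f: True, y: True, v: True, b: False}


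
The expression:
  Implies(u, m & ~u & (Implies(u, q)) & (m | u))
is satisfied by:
  {u: False}


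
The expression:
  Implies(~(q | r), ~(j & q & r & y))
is always true.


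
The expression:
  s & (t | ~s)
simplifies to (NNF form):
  s & t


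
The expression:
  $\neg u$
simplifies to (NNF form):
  $\neg u$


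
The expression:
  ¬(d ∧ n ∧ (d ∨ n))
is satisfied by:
  {d: False, n: False}
  {n: True, d: False}
  {d: True, n: False}


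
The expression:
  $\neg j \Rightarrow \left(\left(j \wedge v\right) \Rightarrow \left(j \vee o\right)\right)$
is always true.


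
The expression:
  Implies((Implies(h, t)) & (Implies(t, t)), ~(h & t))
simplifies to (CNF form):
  ~h | ~t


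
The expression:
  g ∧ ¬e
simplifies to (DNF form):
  g ∧ ¬e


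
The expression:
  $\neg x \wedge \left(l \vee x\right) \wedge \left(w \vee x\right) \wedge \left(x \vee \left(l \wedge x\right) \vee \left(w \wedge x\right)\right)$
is never true.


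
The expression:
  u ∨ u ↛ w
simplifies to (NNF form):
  u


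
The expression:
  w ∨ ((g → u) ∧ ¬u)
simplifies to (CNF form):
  (w ∨ ¬g) ∧ (w ∨ ¬u)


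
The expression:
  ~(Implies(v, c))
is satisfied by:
  {v: True, c: False}


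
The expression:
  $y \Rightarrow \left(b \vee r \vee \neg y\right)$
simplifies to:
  $b \vee r \vee \neg y$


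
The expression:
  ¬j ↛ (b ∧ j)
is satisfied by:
  {j: False}


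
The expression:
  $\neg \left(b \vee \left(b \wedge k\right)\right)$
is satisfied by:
  {b: False}


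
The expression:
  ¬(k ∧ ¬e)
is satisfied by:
  {e: True, k: False}
  {k: False, e: False}
  {k: True, e: True}


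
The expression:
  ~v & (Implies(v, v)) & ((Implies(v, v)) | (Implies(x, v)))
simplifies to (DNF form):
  ~v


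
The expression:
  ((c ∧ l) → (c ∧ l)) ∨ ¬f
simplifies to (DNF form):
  True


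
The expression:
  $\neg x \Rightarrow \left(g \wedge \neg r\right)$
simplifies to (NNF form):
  $x \vee \left(g \wedge \neg r\right)$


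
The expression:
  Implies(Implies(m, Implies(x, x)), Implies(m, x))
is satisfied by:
  {x: True, m: False}
  {m: False, x: False}
  {m: True, x: True}


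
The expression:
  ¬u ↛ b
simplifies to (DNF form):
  b ∨ ¬u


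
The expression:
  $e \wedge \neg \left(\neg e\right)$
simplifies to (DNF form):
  $e$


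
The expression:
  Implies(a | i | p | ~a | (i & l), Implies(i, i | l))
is always true.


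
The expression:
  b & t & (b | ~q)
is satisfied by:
  {t: True, b: True}


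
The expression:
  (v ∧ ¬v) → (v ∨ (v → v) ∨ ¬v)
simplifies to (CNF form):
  True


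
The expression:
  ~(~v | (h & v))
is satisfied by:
  {v: True, h: False}


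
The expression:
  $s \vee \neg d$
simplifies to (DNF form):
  $s \vee \neg d$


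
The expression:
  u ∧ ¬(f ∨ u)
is never true.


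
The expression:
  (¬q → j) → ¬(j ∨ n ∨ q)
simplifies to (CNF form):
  ¬j ∧ ¬q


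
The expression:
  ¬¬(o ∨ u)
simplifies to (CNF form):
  o ∨ u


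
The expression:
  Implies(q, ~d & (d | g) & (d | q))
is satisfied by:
  {g: True, d: False, q: False}
  {d: False, q: False, g: False}
  {g: True, d: True, q: False}
  {d: True, g: False, q: False}
  {q: True, g: True, d: False}


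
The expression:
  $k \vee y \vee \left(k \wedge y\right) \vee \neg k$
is always true.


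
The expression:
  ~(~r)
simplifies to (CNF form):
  r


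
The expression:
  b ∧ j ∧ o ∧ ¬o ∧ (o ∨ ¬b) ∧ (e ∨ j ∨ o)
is never true.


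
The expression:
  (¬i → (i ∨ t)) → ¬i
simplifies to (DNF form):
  ¬i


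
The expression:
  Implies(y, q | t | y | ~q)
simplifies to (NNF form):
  True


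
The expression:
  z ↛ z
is never true.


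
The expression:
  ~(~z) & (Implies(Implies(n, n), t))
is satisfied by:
  {t: True, z: True}


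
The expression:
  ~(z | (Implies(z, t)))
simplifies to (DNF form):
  False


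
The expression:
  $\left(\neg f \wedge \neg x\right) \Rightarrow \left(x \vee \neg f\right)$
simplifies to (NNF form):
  $\text{True}$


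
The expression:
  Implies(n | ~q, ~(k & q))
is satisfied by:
  {k: False, q: False, n: False}
  {n: True, k: False, q: False}
  {q: True, k: False, n: False}
  {n: True, q: True, k: False}
  {k: True, n: False, q: False}
  {n: True, k: True, q: False}
  {q: True, k: True, n: False}


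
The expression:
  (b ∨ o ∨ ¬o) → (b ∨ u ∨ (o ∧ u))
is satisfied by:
  {b: True, u: True}
  {b: True, u: False}
  {u: True, b: False}


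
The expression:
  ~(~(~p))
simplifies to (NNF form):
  ~p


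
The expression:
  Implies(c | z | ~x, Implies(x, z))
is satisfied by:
  {z: True, c: False, x: False}
  {c: False, x: False, z: False}
  {x: True, z: True, c: False}
  {x: True, c: False, z: False}
  {z: True, c: True, x: False}
  {c: True, z: False, x: False}
  {x: True, c: True, z: True}


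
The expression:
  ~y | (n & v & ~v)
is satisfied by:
  {y: False}


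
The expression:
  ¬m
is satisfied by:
  {m: False}


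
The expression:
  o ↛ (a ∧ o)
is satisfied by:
  {o: True, a: False}


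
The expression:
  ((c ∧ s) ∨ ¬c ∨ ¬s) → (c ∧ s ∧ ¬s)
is never true.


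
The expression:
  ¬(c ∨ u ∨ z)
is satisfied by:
  {u: False, z: False, c: False}


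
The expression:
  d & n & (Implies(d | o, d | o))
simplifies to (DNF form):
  d & n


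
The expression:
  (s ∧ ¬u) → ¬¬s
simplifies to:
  True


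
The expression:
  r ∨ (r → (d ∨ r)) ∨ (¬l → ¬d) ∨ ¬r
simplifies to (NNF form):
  True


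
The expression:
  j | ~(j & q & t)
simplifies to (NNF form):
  True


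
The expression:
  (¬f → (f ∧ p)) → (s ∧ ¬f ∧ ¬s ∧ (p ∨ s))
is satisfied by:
  {f: False}


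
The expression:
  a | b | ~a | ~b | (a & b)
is always true.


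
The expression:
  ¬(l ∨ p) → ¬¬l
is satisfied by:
  {l: True, p: True}
  {l: True, p: False}
  {p: True, l: False}


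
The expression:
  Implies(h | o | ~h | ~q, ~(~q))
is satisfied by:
  {q: True}


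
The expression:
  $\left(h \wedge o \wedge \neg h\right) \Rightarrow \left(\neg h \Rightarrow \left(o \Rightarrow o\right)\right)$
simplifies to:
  $\text{True}$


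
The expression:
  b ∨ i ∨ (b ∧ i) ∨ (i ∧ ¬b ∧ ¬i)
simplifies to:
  b ∨ i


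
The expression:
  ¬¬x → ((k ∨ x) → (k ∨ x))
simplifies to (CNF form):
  True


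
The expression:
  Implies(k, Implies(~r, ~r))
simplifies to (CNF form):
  True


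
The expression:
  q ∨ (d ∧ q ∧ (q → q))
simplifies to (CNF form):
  q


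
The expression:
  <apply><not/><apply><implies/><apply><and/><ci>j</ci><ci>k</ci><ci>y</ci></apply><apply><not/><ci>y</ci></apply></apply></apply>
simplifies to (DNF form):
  <apply><and/><ci>j</ci><ci>k</ci><ci>y</ci></apply>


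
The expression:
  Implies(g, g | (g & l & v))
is always true.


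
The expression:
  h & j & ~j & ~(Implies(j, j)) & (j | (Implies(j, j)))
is never true.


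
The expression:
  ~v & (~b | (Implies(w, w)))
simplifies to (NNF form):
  ~v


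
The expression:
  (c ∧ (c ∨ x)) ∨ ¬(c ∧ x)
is always true.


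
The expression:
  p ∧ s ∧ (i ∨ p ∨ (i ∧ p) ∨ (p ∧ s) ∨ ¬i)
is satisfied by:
  {p: True, s: True}


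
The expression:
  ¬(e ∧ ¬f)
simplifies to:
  f ∨ ¬e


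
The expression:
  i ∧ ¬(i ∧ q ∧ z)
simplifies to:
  i ∧ (¬q ∨ ¬z)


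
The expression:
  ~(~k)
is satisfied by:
  {k: True}


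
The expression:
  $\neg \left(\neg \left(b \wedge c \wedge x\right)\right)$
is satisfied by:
  {c: True, b: True, x: True}


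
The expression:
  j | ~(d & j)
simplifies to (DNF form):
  True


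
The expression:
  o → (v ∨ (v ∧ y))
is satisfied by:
  {v: True, o: False}
  {o: False, v: False}
  {o: True, v: True}


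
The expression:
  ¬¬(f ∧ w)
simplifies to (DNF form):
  f ∧ w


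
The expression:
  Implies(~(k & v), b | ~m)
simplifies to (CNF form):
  (b | k | ~m) & (b | v | ~m)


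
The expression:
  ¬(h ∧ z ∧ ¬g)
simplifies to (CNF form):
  g ∨ ¬h ∨ ¬z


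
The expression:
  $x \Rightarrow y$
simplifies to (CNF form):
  $y \vee \neg x$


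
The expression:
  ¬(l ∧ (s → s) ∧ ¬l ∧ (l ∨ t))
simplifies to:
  True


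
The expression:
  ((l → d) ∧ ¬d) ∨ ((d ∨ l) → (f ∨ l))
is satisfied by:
  {l: True, f: True, d: False}
  {l: True, f: False, d: False}
  {f: True, l: False, d: False}
  {l: False, f: False, d: False}
  {d: True, l: True, f: True}
  {d: True, l: True, f: False}
  {d: True, f: True, l: False}


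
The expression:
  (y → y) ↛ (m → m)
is never true.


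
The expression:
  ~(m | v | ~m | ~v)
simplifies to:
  False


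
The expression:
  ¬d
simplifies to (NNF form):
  ¬d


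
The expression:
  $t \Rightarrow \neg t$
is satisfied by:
  {t: False}


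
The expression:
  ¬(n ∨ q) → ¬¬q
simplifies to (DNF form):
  n ∨ q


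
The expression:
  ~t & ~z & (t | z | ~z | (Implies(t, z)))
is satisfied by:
  {z: False, t: False}


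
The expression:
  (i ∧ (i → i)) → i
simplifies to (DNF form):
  True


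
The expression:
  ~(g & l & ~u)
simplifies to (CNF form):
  u | ~g | ~l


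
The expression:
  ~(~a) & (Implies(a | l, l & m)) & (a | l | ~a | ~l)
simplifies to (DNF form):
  a & l & m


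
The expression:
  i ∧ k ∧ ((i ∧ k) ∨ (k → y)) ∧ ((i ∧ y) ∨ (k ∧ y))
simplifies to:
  i ∧ k ∧ y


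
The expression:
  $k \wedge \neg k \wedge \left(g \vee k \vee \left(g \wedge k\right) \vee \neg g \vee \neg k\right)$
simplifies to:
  $\text{False}$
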